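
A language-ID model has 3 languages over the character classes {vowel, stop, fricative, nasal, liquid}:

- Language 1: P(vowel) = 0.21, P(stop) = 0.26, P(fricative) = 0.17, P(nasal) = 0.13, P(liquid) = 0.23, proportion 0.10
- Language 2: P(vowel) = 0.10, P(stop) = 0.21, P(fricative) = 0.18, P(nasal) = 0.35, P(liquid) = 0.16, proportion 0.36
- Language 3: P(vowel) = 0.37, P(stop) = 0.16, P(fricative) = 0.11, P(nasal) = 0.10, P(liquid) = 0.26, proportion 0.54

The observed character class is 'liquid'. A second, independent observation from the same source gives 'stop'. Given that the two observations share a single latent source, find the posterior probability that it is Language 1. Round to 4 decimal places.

0.1475

The responsibility of component k is π_k f_k(x) divided by Σ_j π_j f_j(x).
Since both observations come from the same component, the likelihood for component k is f_k(x₁)·f_k(x₂).
  L_1 = [0.23] × [0.26] = 0.0598
  L_2 = [0.16] × [0.21] = 0.0336
  L_3 = [0.26] × [0.16] = 0.0416
Multiply by the mixture weights:
  π_1·L_1 = 0.10 × 0.0598 = 0.00598
  π_2·L_2 = 0.36 × 0.0336 = 0.012096
  π_3·L_3 = 0.54 × 0.0416 = 0.022464
Evidence: 0.00598 + 0.012096 + 0.022464 = 0.04054
P(Language 1 | x) = 0.00598 / 0.04054 ≈ 0.1475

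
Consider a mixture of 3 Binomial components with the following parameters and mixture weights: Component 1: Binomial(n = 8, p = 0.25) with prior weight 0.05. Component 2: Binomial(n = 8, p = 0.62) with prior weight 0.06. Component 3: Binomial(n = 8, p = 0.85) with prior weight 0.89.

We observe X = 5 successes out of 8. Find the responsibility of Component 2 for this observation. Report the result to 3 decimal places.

P(component k | x) = π_k·f_k(x) / marginal(x), where marginal(x) = Σ_j π_j·f_j(x).
Component likelihoods at x = 5 successes out of 8:
  f_1 = 0.0230713
  f_2 = 0.281512
  f_3 = 0.0838603
Prior × likelihood for each component:
  π_1·f_1 = 0.05 × 0.0230713 = 0.00115356
  π_2·f_2 = 0.06 × 0.281512 = 0.0168907
  π_3·f_3 = 0.89 × 0.0838603 = 0.0746357
Evidence: 0.00115356 + 0.0168907 + 0.0746357 = 0.09268
So the posterior for Component 2 is 0.0168907 / 0.09268 ≈ 0.182.

0.182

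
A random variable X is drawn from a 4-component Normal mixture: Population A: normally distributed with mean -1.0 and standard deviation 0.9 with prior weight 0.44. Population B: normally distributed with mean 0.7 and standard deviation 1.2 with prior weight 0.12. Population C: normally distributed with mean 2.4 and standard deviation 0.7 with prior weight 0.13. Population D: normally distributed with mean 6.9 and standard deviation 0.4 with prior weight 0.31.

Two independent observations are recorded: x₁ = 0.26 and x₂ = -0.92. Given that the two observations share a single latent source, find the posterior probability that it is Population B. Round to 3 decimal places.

0.134

By Bayes' theorem, P(k | x) = w_k f_k(x) / Σ_j w_j f_j(x).
Since both observations come from the same component, the likelihood for component k is f_k(x₁)·f_k(x₂).
  f_A = [0.166364] × [0.441521] = 0.0734532
  f_B = [0.310838] × [0.133653] = 0.0415444
  f_C = [0.00532509] × [7.43278e-06] = 3.95803e-08
  f_D = [1.4513e-60] × [1.01072e-83] = 1.46686e-143
Unnormalised posteriors:
  w_A·f_A = 0.44 × 0.0734532 = 0.0323194
  w_B·f_B = 0.12 × 0.0415444 = 0.00498533
  w_C·f_C = 0.13 × 3.95803e-08 = 5.14543e-09
  w_D·f_D = 0.31 × 1.46686e-143 = 4.54726e-144
Sum: 0.0323194 + 0.00498533 + 5.14543e-09 + 4.54726e-144 = 0.0373047
So the posterior for Population B is 0.00498533 / 0.0373047 ≈ 0.134.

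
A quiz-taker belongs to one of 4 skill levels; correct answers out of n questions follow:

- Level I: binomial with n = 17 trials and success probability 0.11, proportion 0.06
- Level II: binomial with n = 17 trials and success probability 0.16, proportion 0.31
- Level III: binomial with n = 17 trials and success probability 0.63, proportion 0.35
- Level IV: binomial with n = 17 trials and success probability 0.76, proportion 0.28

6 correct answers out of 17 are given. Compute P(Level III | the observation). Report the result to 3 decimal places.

By Bayes' theorem, P(k | x) = π_k f_k(x) / Σ_j π_j f_j(x).
Component likelihoods at x = 6 correct answers out of 17:
  p_I = 0.00608452
  p_II = 0.0305051
  p_III = 0.0137671
  p_IV = 0.000362899
Multiply by the mixture weights:
  π_I·p_I = 0.06 × 0.00608452 = 0.000365071
  π_II·p_II = 0.31 × 0.0305051 = 0.00945658
  π_III·p_III = 0.35 × 0.0137671 = 0.00481849
  π_IV·p_IV = 0.28 × 0.000362899 = 0.000101612
Evidence: 0.000365071 + 0.00945658 + 0.00481849 + 0.000101612 = 0.0147417
Responsibility of Level III: 0.00481849 / 0.0147417 ≈ 0.327

0.327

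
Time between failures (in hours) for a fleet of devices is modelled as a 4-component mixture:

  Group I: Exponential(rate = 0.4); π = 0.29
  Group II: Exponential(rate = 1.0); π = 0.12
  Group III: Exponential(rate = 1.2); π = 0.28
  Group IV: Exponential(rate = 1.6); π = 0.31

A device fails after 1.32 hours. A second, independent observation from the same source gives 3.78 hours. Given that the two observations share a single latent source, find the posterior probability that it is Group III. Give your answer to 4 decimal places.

0.1125

By Bayes' theorem, P(k | x) = π_k f_k(x) / Σ_j π_j f_j(x).
Since both observations come from the same component, the likelihood for component k is f_k(x₁)·f_k(x₂).
  f_I = [0.4·e^(−0.4·1.32) = 0.4·e^(−0.5280) = 0.235913] × [0.0881874] = 0.0208046
  f_II = [1.0·e^(−1.0·1.32) = 1.0·e^(−1.3200) = 0.267135] × [0.0228227] = 0.00609675
  f_III = [1.2·e^(−1.2·1.32) = 1.2·e^(−1.5840) = 0.246183] × [0.0128594] = 0.00316578
  f_IV = [1.6·e^(−1.6·1.32) = 1.6·e^(−2.1120) = 0.193593] × [0.00378013] = 0.000731808
Prior × likelihood for each component:
  π_I·f_I = 0.29 × 0.0208046 = 0.00603333
  π_II·f_II = 0.12 × 0.00609675 = 0.00073161
  π_III·f_III = 0.28 × 0.00316578 = 0.000886417
  π_IV·f_IV = 0.31 × 0.000731808 = 0.00022686
Denominator: 0.00603333 + 0.00073161 + 0.000886417 + 0.00022686 = 0.00787822
P(Group III | data) ≈ 0.1125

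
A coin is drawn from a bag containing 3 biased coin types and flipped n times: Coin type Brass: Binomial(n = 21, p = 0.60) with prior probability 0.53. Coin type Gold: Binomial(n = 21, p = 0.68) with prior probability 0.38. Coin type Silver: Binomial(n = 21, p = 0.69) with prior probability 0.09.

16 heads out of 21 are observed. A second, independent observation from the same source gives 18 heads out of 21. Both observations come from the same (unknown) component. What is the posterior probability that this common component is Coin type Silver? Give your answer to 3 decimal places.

0.213

The responsibility of component k is P(Z=k) f_k(x) divided by Σ_j P(Z=j) f_j(x).
Since both observations come from the same component, the likelihood for component k is f_k(x₁)·f_k(x₂).
  L_Brass = [C(21,16)·0.60^16·0.40^5 = 20349·0.000282111·0.01024 = 0.0587845] × [0.00864478] = 0.00050818
  L_Gold = [C(21,16)·0.68^16·0.32^5 = 20349·0.00208998·0.00335544 = 0.142704] × [0.0421174] = 0.00601032
  L_Silver = [C(21,16)·0.69^16·0.31^5 = 20349·0.00263989·0.00286292 = 0.153793] × [0.049799] = 0.00765874
Multiply by the mixture weights:
  P(Z=Brass)·L_Brass = 0.53 × 0.00050818 = 0.000269335
  P(Z=Gold)·L_Gold = 0.38 × 0.00601032 = 0.00228392
  P(Z=Silver)·L_Silver = 0.09 × 0.00765874 = 0.000689287
Sum: 0.000269335 + 0.00228392 + 0.000689287 = 0.00324254
P(Coin type Silver | x) ≈ 0.213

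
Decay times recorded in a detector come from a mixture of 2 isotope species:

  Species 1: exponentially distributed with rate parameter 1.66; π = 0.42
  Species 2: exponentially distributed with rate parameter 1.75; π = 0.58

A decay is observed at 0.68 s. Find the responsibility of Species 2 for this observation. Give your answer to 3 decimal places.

0.578

Posterior ∝ prior × likelihood, so P(k | x) ∝ π_k f_k(x); normalise over all components.
Component likelihoods at x = 0.68 s:
  L_1 = 1.66·e^(−1.66·0.68) = 1.66·e^(−1.1288) = 0.536879
  L_2 = 1.75·e^(−1.75·0.68) = 1.75·e^(−1.1900) = 0.532387
Unnormalised posteriors:
  π_1·L_1 = 0.42 × 0.536879 = 0.225489
  π_2·L_2 = 0.58 × 0.532387 = 0.308785
Marginal: 0.225489 + 0.308785 = 0.534274
P(Species 2 | data) = 0.308785 / 0.534274 ≈ 0.578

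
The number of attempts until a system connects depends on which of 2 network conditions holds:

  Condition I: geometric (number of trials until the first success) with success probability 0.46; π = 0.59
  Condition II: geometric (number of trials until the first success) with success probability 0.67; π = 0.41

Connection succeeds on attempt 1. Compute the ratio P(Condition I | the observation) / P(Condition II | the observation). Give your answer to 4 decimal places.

Only the two components matter; the odds are (P(Z=i) f_i(x)) / (P(Z=j) f_j(x)).
Geometric probabilities:
  L_I = 0.46
  L_II = 0.67
0.2714 / 0.2747 ≈ 0.9880

0.9880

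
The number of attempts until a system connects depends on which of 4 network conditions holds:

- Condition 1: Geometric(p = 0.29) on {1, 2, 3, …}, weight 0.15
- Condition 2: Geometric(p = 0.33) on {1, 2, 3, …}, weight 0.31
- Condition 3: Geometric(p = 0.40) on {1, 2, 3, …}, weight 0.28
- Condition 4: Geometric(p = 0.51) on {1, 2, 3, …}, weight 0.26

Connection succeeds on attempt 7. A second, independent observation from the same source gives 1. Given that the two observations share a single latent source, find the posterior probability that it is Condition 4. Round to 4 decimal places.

0.1216

The responsibility of component k is π_k f_k(x) divided by Σ_j π_j f_j(x).
Since both observations come from the same component, the likelihood for component k is f_k(x₁)·f_k(x₂).
  f_1 = [0.29·(1−0.29)^6 = 0.29·0.1281 = 0.0371491] × [0.29] = 0.0107732
  f_2 = [0.33·(1−0.33)^6 = 0.33·0.0904584 = 0.0298513] × [0.33] = 0.00985092
  f_3 = [0.40·(1−0.40)^6 = 0.40·0.046656 = 0.0186624] × [0.4] = 0.00746496
  f_4 = [0.51·(1−0.51)^6 = 0.51·0.0138413 = 0.00705906] × [0.51] = 0.00360012
Unnormalised posteriors:
  π_1·f_1 = 0.15 × 0.0107732 = 0.00161599
  π_2·f_2 = 0.31 × 0.00985092 = 0.00305378
  π_3·f_3 = 0.28 × 0.00746496 = 0.00209019
  π_4·f_4 = 0.26 × 0.00360012 = 0.000936031
Normaliser: 0.00161599 + 0.00305378 + 0.00209019 + 0.000936031 = 0.00769599
P(Condition 4 | x₁, x₂) ≈ 0.1216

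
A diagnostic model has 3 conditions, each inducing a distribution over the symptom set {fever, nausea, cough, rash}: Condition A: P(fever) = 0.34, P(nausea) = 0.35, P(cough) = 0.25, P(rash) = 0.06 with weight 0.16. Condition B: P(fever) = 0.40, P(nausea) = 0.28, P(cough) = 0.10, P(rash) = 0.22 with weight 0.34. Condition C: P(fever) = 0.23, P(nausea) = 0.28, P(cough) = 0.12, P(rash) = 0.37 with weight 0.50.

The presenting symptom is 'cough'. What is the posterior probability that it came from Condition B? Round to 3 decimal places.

0.254

Posterior ∝ prior × likelihood, so P(k | x) ∝ w_k f_k(x); normalise over all components.
Component likelihoods at x = 'cough':
  p_A = P(cough | comp) = 0.25
  p_B = P(cough | comp) = 0.10
  p_C = P(cough | comp) = 0.12
Multiply by the mixture weights:
  w_A·p_A = 0.16 × 0.25 = 0.04
  w_B·p_B = 0.34 × 0.1 = 0.034
  w_C·p_C = 0.50 × 0.12 = 0.06
Denominator: 0.04 + 0.034 + 0.06 = 0.134
P(Condition B | x) = 0.034 / 0.134 ≈ 0.254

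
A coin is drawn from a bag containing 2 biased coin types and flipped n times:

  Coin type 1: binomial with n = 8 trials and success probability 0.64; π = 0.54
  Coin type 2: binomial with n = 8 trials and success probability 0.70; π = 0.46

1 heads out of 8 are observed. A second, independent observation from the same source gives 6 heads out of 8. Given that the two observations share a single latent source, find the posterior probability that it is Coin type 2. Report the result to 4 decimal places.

0.2361

P(component k | x) = π_k·f_k(x) / marginal(x), where marginal(x) = Σ_j π_j·f_j(x).
Since both observations come from the same component, the likelihood for component k is f_k(x₁)·f_k(x₂).
  p_1 = [0.00401225] × [0.249369] = 0.00100053
  p_2 = [0.00122472] × [0.296475] = 0.000363099
Weight by the priors:
  π_1·p_1 = 0.54 × 0.00100053 = 0.000540286
  π_2·p_2 = 0.46 × 0.000363099 = 0.000167026
Evidence: 0.000540286 + 0.000167026 = 0.000707312
P(Coin type 2 | data) = 0.000167026 / 0.000707312 ≈ 0.2361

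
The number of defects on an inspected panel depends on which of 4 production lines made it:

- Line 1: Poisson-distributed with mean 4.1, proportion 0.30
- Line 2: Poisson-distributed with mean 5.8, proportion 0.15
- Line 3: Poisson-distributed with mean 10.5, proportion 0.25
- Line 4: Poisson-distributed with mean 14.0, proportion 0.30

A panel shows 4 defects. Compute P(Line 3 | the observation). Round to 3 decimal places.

The responsibility of component k is π_k f_k(x) divided by Σ_j π_j f_j(x).
Poisson probabilities:
  L_1 = 0.195127
  L_2 = 0.142755
  L_3 = 0.0139461
  L_4 = 0.001331
Weight by the priors:
  π_1·L_1 = 0.30 × 0.195127 = 0.058538
  π_2·L_2 = 0.15 × 0.142755 = 0.0214133
  π_3·L_3 = 0.25 × 0.0139461 = 0.00348653
  π_4·L_4 = 0.30 × 0.001331 = 0.0003993
Evidence: 0.058538 + 0.0214133 + 0.00348653 + 0.0003993 = 0.0838372
P(Line 3 | x) = 0.00348653 / 0.0838372 ≈ 0.042

0.042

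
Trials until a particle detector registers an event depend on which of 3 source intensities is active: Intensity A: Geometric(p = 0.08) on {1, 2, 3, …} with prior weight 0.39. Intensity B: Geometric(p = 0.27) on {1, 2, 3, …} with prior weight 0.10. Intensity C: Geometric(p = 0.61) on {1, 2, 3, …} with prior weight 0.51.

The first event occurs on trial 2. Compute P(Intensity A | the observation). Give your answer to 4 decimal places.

Posterior ∝ prior × likelihood, so P(k | x) ∝ P(Z=k) f_k(x); normalise over all components.
Geometric probabilities:
  p_A = 0.08·(1−0.08)^1 = 0.08·0.92 = 0.0736
  p_B = 0.27·(1−0.27)^1 = 0.27·0.73 = 0.1971
  p_C = 0.61·(1−0.61)^1 = 0.61·0.39 = 0.2379
Weight by the priors:
  P(Z=A)·p_A = 0.39 × 0.0736 = 0.028704
  P(Z=B)·p_B = 0.10 × 0.1971 = 0.01971
  P(Z=C)·p_C = 0.51 × 0.2379 = 0.121329
Evidence: 0.028704 + 0.01971 + 0.121329 = 0.169743
P(Intensity A | the observation) ≈ 0.1691

0.1691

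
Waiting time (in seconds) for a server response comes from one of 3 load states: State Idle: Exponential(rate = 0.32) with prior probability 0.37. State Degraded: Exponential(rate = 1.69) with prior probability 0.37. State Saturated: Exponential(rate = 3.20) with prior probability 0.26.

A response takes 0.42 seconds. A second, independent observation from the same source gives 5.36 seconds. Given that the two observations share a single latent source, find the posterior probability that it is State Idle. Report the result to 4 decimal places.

The responsibility of component k is π_k f_k(x) divided by Σ_j π_j f_j(x).
Since both observations come from the same component, the likelihood for component k is f_k(x₁)·f_k(x₂).
  p_Idle = [0.32·e^(−0.32·0.42) = 0.32·e^(−0.1344) = 0.279757] × [0.0575769] = 0.0161075
  p_Degraded = [1.69·e^(−1.69·0.42) = 1.69·e^(−0.7098) = 0.831045] × [0.000196731] = 0.000163493
  p_Saturated = [3.20·e^(−3.20·0.42) = 3.20·e^(−1.3440) = 0.834561] × [1.13797e-07] = 9.49706e-08
Prior × likelihood for each component:
  π_Idle·p_Idle = 0.37 × 0.0161075 = 0.00595979
  π_Degraded·p_Degraded = 0.37 × 0.000163493 = 6.04923e-05
  π_Saturated·p_Saturated = 0.26 × 9.49706e-08 = 2.46924e-08
Sum: 0.00595979 + 6.04923e-05 + 2.46924e-08 = 0.0060203
P(State Idle | x₁,x₂) ≈ 0.9899

0.9899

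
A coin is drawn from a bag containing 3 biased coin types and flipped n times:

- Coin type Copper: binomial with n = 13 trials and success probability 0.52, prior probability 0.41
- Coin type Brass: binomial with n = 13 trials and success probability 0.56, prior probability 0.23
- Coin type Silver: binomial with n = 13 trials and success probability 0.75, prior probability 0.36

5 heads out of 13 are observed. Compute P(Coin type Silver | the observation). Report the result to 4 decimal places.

0.0207

Apply Bayes' rule: the posterior for each component is proportional to its prior times its likelihood at x.
Binomial probabilities:
  L_Copper = 0.137888
  L_Brass = 0.0995727
  L_Silver = 0.0046602
Multiply by the mixture weights:
  π_Copper·L_Copper = 0.41 × 0.137888 = 0.0565339
  π_Brass·L_Brass = 0.23 × 0.0995727 = 0.0229017
  π_Silver·L_Silver = 0.36 × 0.0046602 = 0.00167767
Denominator: 0.0565339 + 0.0229017 + 0.00167767 = 0.0811133
P(Coin type Silver | x) = 0.00167767 / 0.0811133 ≈ 0.0207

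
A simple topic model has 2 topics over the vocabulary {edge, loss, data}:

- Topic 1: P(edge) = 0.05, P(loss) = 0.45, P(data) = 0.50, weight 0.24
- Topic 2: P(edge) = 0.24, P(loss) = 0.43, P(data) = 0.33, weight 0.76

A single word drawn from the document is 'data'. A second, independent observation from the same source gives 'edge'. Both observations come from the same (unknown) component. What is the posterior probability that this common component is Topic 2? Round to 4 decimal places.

0.9094

The responsibility of component k is π_k f_k(x) divided by Σ_j π_j f_j(x).
Since both observations come from the same component, the likelihood for component k is f_k(x₁)·f_k(x₂).
  p_1 = [P(data | comp) = 0.50] × [0.05] = 0.025
  p_2 = [P(data | comp) = 0.33] × [0.24] = 0.0792
Unnormalised posteriors:
  π_1·p_1 = 0.24 × 0.025 = 0.006
  π_2·p_2 = 0.76 × 0.0792 = 0.060192
Sum: 0.006 + 0.060192 = 0.066192
Responsibility of Topic 2: 0.060192 / 0.066192 ≈ 0.9094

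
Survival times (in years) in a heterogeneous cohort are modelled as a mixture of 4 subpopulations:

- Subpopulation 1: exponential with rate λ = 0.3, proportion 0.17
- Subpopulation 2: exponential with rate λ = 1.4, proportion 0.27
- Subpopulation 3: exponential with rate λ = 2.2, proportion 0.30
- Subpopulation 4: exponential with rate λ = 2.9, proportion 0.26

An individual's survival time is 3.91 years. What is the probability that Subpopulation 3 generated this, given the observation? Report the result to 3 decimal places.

0.007

The responsibility of component k is π_k f_k(x) divided by Σ_j π_j f_j(x).
Component likelihoods at x = 3.91 years:
  p_1 = 0.0928312
  p_2 = 0.00587219
  p_3 = 0.000404223
  p_4 = 3.4509e-05
Weight by the priors:
  π_1·p_1 = 0.17 × 0.0928312 = 0.0157813
  π_2·p_2 = 0.27 × 0.00587219 = 0.00158549
  π_3·p_3 = 0.30 × 0.000404223 = 0.000121267
  π_4·p_4 = 0.26 × 3.4509e-05 = 8.97235e-06
Evidence: 0.0157813 + 0.00158549 + 0.000121267 + 8.97235e-06 = 0.017497
P(Subpopulation 3 | data) ≈ 0.007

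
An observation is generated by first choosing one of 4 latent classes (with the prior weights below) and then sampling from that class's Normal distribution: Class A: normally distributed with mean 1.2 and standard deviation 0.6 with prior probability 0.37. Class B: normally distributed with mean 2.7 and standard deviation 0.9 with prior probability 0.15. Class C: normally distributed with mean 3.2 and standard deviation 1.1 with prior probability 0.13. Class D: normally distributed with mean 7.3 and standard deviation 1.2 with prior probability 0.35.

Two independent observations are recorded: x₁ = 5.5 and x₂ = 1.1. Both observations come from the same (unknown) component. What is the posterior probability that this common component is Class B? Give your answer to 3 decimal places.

0.134

Posterior ∝ prior × likelihood, so P(k | x) ∝ w_k f_k(x); normalise over all components.
Since both observations come from the same component, the likelihood for component k is f_k(x₁)·f_k(x₂).
  f_A = [(1/(0.6·√(2π)))·exp(−(5.5−1.2)²/(2·0.6²)) = 0.664904·exp(-25.68056) = 4.67558e-12] × [0.655733] = 3.06593e-12
  f_B = [(1/(0.9·√(2π)))·exp(−(5.5−2.7)²/(2·0.9²)) = 0.443269·exp(-4.83951) = 0.00350668] × [0.0912799] = 0.00032009
  f_C = [(1/(1.1·√(2π)))·exp(−(5.5−3.2)²/(2·1.1²)) = 0.362675·exp(-2.18595) = 0.0407541] × [0.0586268] = 0.00238928
  f_D = [(1/(1.2·√(2π)))·exp(−(5.5−7.3)²/(2·1.2²)) = 0.332452·exp(-1.12500) = 0.107931] × [5.31011e-07] = 5.73128e-08
Weight by the priors:
  w_A·f_A = 0.37 × 3.06593e-12 = 1.13439e-12
  w_B·f_B = 0.15 × 0.00032009 = 4.80135e-05
  w_C·f_C = 0.13 × 0.00238928 = 0.000310607
  w_D·f_D = 0.35 × 5.73128e-08 = 2.00595e-08
Denominator: 1.13439e-12 + 4.80135e-05 + 0.000310607 + 2.00595e-08 = 0.00035864
Responsibility of Class B: 4.80135e-05 / 0.00035864 ≈ 0.134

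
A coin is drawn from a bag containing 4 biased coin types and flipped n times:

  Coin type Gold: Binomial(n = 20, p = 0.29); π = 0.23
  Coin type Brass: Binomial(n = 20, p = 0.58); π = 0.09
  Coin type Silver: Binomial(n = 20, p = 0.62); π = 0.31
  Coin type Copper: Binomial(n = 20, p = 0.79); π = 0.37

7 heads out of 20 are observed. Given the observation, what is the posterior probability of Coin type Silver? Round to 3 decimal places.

0.072

Apply Bayes' rule: the posterior for each component is proportional to its prior times its likelihood at x.
Binomial probabilities:
  f_Gold = C(20,7)·0.29^7·0.71^13 = 77520·0.000172499·0.0116509 = 0.155797
  f_Brass = C(20,7)·0.58^7·0.42^13 = 77520·0.0220798·1.26544e-05 = 0.0216596
  f_Silver = C(20,7)·0.62^7·0.38^13 = 77520·0.0352161·3.44498e-06 = 0.00940464
  f_Copper = C(20,7)·0.79^7·0.21^13 = 77520·0.192039·1.54472e-09 = 2.29961e-05
Unnormalised posteriors:
  π_Gold·f_Gold = 0.23 × 0.155797 = 0.0358332
  π_Brass·f_Brass = 0.09 × 0.0216596 = 0.00194936
  π_Silver·f_Silver = 0.31 × 0.00940464 = 0.00291544
  π_Copper·f_Copper = 0.37 × 2.29961e-05 = 8.50856e-06
Denominator: 0.0358332 + 0.00194936 + 0.00291544 + 8.50856e-06 = 0.0407066
Responsibility of Coin type Silver: 0.00291544 / 0.0407066 ≈ 0.072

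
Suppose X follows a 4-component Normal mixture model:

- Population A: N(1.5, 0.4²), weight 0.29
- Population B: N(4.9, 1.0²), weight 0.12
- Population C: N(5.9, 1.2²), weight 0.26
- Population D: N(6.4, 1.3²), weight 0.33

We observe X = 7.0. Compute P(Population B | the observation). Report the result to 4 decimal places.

0.0345

By Bayes' theorem, P(k | x) = w_k f_k(x) / Σ_j w_j f_j(x).
Evaluate each component's likelihood at the observed value:
  L_A = 8.79933e-42
  L_B = 0.0439836
  L_C = 0.218406
  L_D = 0.275874
Multiply by the mixture weights:
  w_A·L_A = 0.29 × 8.79933e-42 = 2.55181e-42
  w_B·L_B = 0.12 × 0.0439836 = 0.00527803
  w_C·L_C = 0.26 × 0.218406 = 0.0567856
  w_D·L_D = 0.33 × 0.275874 = 0.0910384
Normaliser: 2.55181e-42 + 0.00527803 + 0.0567856 + 0.0910384 = 0.153102
So the posterior for Population B is 0.00527803 / 0.153102 ≈ 0.0345.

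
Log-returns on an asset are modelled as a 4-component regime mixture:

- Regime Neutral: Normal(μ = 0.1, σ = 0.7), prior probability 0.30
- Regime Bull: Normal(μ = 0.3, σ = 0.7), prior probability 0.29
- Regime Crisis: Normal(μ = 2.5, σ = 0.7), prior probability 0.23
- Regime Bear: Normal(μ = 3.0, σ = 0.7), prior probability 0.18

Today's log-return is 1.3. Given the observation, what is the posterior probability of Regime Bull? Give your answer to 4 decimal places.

0.4431

By Bayes' theorem, P(k | x) = π_k f_k(x) / Σ_j π_j f_j(x).
Evaluate each component's likelihood at the observed value:
  f_Neutral = (1/(0.7·√(2π)))·exp(−(1.3−0.1)²/(2·0.7²)) = 0.569918·exp(-1.46939) = 0.131119
  f_Bull = (1/(0.7·√(2π)))·exp(−(1.3−0.3)²/(2·0.7²)) = 0.569918·exp(-1.02041) = 0.205426
  f_Crisis = (1/(0.7·√(2π)))·exp(−(1.3−2.5)²/(2·0.7²)) = 0.569918·exp(-1.46939) = 0.131119
  f_Bear = (1/(0.7·√(2π)))·exp(−(1.3−3.0)²/(2·0.7²)) = 0.569918·exp(-2.94898) = 0.0298598
Multiply by the mixture weights:
  π_Neutral·f_Neutral = 0.30 × 0.131119 = 0.0393356
  π_Bull·f_Bull = 0.29 × 0.205426 = 0.0595734
  π_Crisis·f_Crisis = 0.23 × 0.131119 = 0.0301573
  π_Bear·f_Bear = 0.18 × 0.0298598 = 0.00537476
Evidence: 0.0393356 + 0.0595734 + 0.0301573 + 0.00537476 = 0.134441
P(Regime Bull | 1.3) = 0.0595734 / 0.134441 ≈ 0.4431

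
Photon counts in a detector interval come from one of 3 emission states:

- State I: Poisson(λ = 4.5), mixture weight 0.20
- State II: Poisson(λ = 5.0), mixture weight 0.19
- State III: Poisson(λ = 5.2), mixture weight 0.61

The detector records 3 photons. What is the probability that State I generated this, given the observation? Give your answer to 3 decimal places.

Posterior ∝ prior × likelihood, so P(k | x) ∝ w_k f_k(x); normalise over all components.
Evaluate each component's likelihood at the observed value:
  L_I = 0.168718
  L_II = 0.140374
  L_III = 0.129279
Prior × likelihood for each component:
  w_I·L_I = 0.20 × 0.168718 = 0.0337436
  w_II·L_II = 0.19 × 0.140374 = 0.026671
  w_III·L_III = 0.61 × 0.129279 = 0.0788601
Normaliser: 0.0337436 + 0.026671 + 0.0788601 = 0.139275
Responsibility of State I: 0.0337436 / 0.139275 ≈ 0.242

0.242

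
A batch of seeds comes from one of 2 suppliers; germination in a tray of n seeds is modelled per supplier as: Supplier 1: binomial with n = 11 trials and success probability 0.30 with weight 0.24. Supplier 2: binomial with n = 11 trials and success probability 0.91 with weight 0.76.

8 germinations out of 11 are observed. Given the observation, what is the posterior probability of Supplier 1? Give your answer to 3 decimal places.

Posterior ∝ prior × likelihood, so P(k | x) ∝ w_k f_k(x); normalise over all components.
Component likelihoods at x = 8 germinations out of 11:
  f_1 = 0.0037132
  f_2 = 0.0565643
Prior × likelihood for each component:
  w_1·f_1 = 0.24 × 0.0037132 = 0.000891168
  w_2·f_2 = 0.76 × 0.0565643 = 0.0429889
Normaliser: 0.000891168 + 0.0429889 = 0.0438801
P(Supplier 1 | x) = 0.000891168 / 0.0438801 ≈ 0.020

0.020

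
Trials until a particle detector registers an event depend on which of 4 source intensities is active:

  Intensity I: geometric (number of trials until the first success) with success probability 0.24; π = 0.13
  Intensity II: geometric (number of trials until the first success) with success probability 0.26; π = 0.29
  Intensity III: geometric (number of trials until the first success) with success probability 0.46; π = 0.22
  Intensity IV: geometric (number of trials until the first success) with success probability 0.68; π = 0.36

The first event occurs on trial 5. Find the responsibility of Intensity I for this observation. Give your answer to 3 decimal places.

0.236

By Bayes' theorem, P(k | x) = π_k f_k(x) / Σ_j π_j f_j(x).
Evaluate each component's likelihood at the observed value:
  f_I = 0.24·(1−0.24)^4 = 0.24·0.333622 = 0.0800692
  f_II = 0.26·(1−0.26)^4 = 0.26·0.299866 = 0.0779651
  f_III = 0.46·(1−0.46)^4 = 0.46·0.0850306 = 0.0391141
  f_IV = 0.68·(1−0.68)^4 = 0.68·0.0104858 = 0.00713032
Prior × likelihood for each component:
  π_I·f_I = 0.13 × 0.0800692 = 0.010409
  π_II·f_II = 0.29 × 0.0779651 = 0.0226099
  π_III·f_III = 0.22 × 0.0391141 = 0.00860509
  π_IV·f_IV = 0.36 × 0.00713032 = 0.00256691
Denominator: 0.010409 + 0.0226099 + 0.00860509 + 0.00256691 = 0.0441909
P(Intensity I | 5) ≈ 0.236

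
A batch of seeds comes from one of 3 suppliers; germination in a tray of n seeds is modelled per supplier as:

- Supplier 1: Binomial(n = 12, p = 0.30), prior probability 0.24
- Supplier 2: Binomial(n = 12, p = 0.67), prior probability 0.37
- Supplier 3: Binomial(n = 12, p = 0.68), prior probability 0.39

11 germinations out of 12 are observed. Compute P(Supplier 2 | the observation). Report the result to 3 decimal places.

The responsibility of component k is π_k f_k(x) divided by Σ_j π_j f_j(x).
Binomial probabilities:
  L_1 = 1.48803e-05
  L_2 = 0.0483635
  L_3 = 0.0551988
Prior × likelihood for each component:
  π_1·L_1 = 0.24 × 1.48803e-05 = 3.57128e-06
  π_2·L_2 = 0.37 × 0.0483635 = 0.0178945
  π_3·L_3 = 0.39 × 0.0551988 = 0.0215275
Evidence: 3.57128e-06 + 0.0178945 + 0.0215275 = 0.0394256
P(Supplier 2 | the observation) ≈ 0.454

0.454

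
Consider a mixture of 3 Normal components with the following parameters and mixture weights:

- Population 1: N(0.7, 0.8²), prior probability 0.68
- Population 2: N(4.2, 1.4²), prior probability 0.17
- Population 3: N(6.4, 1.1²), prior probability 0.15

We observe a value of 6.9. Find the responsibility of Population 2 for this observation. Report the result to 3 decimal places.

By Bayes' theorem, P(k | x) = P(Z=k) f_k(x) / Σ_j P(Z=j) f_j(x).
Evaluate each component's likelihood at the observed value:
  L_1 = (1/(0.8·√(2π)))·exp(−(6.9−0.7)²/(2·0.8²)) = 0.498678·exp(-30.03125) = 4.52287e-14
  L_2 = (1/(1.4·√(2π)))·exp(−(6.9−4.2)²/(2·1.4²)) = 0.284959·exp(-1.85969) = 0.0443739
  L_3 = (1/(1.1·√(2π)))·exp(−(6.9−6.4)²/(2·1.1²)) = 0.362675·exp(-0.10331) = 0.327079
Multiply by the mixture weights:
  P(Z=1)·L_1 = 0.68 × 4.52287e-14 = 3.07555e-14
  P(Z=2)·L_2 = 0.17 × 0.0443739 = 0.00754356
  P(Z=3)·L_3 = 0.15 × 0.327079 = 0.0490618
Normaliser: 3.07555e-14 + 0.00754356 + 0.0490618 = 0.0566054
P(Population 2 | 6.9) ≈ 0.133

0.133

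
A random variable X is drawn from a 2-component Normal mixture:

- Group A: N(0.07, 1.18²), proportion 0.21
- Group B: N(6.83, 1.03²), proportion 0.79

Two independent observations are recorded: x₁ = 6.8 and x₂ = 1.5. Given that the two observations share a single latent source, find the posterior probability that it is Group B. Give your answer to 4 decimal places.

0.9945

Apply Bayes' rule: the posterior for each component is proportional to its prior times its likelihood at x.
Since both observations come from the same component, the likelihood for component k is f_k(x₁)·f_k(x₂).
  f_A = [(1/(1.18·√(2π)))·exp(−(6.8−0.07)²/(2·1.18²)) = 0.338087·exp(-16.26433) = 2.92092e-08] × [0.162227] = 4.73852e-09
  f_B = [(1/(1.03·√(2π)))·exp(−(6.8−6.83)²/(2·1.03²)) = 0.387323·exp(-0.00042) = 0.387158] × [5.93307e-07] = 2.29704e-07
Prior × likelihood for each component:
  P(Z=A)·f_A = 0.21 × 4.73852e-09 = 9.95089e-10
  P(Z=B)·f_B = 0.79 × 2.29704e-07 = 1.81466e-07
Normaliser: 9.95089e-10 + 1.81466e-07 = 1.82461e-07
So the posterior for Group B is 1.81466e-07 / 1.82461e-07 ≈ 0.9945.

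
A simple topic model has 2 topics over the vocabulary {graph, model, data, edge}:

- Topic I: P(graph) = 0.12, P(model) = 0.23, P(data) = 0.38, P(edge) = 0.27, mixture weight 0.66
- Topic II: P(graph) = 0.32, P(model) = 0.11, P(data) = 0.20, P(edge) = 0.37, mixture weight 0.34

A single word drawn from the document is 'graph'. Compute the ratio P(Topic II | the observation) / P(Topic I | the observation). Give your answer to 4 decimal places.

1.3737

Only the two components matter; the odds are (P(Z=i) f_i(x)) / (P(Z=j) f_j(x)).
Evaluate each component's likelihood at the observed value:
  L_I = 0.12
  L_II = 0.32
Posterior odds = (P(Z=II)·L_II) / (P(Z=I)·L_I) = (0.34·0.32) / (0.66·0.12) = 0.1088 / 0.0792 ≈ 1.3737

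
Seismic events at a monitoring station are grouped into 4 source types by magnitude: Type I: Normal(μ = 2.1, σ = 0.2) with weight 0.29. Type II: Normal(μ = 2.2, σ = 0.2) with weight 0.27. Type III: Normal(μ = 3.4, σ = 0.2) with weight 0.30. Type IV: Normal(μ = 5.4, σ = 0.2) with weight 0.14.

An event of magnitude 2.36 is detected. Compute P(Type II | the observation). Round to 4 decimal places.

0.6115

The responsibility of component k is π_k f_k(x) divided by Σ_j π_j f_j(x).
Component likelihoods at x = 2.36:
  f_I = (1/(0.2·√(2π)))·exp(−(2.36−2.1)²/(2·0.2²)) = 1.994711·exp(-0.84500) = 0.856843
  f_II = (1/(0.2·√(2π)))·exp(−(2.36−2.2)²/(2·0.2²)) = 1.994711·exp(-0.32000) = 1.44846
  f_III = (1/(0.2·√(2π)))·exp(−(2.36−3.4)²/(2·0.2²)) = 1.994711·exp(-13.52000) = 2.68052e-06
  f_IV = (1/(0.2·√(2π)))·exp(−(2.36−5.4)²/(2·0.2²)) = 1.994711·exp(-115.52000) = 1.34953e-50
Multiply by the mixture weights:
  π_I·f_I = 0.29 × 0.856843 = 0.248484
  π_II·f_II = 0.27 × 1.44846 = 0.391084
  π_III·f_III = 0.30 × 2.68052e-06 = 8.04155e-07
  π_IV·f_IV = 0.14 × 1.34953e-50 = 1.88934e-51
Evidence: 0.248484 + 0.391084 + 8.04155e-07 + 1.88934e-51 = 0.639569
So the posterior for Type II is 0.391084 / 0.639569 ≈ 0.6115.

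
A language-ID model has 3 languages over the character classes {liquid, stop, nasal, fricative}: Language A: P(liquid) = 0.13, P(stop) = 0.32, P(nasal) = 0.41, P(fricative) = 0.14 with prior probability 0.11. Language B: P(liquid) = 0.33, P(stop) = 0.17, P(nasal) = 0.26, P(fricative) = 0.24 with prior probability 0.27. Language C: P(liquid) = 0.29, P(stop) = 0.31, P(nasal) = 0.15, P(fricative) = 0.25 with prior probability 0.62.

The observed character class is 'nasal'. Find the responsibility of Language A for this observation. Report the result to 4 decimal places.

0.2165

By Bayes' theorem, P(k | x) = P(Z=k) f_k(x) / Σ_j P(Z=j) f_j(x).
Evaluate each component's likelihood at the observed value:
  f_A = P(nasal | comp) = 0.41
  f_B = P(nasal | comp) = 0.26
  f_C = P(nasal | comp) = 0.15
Unnormalised posteriors:
  P(Z=A)·f_A = 0.11 × 0.41 = 0.0451
  P(Z=B)·f_B = 0.27 × 0.26 = 0.0702
  P(Z=C)·f_C = 0.62 × 0.15 = 0.093
Marginal: 0.0451 + 0.0702 + 0.093 = 0.2083
Responsibility of Language A: 0.0451 / 0.2083 ≈ 0.2165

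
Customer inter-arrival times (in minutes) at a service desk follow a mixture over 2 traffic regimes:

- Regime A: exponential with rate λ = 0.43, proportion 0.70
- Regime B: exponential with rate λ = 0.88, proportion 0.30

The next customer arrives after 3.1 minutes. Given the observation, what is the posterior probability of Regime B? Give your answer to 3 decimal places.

The responsibility of component k is π_k f_k(x) divided by Σ_j π_j f_j(x).
Evaluate each component's likelihood at the observed value:
  f_A = 0.113385
  f_B = 0.0575079
Multiply by the mixture weights:
  π_A·f_A = 0.70 × 0.113385 = 0.0793692
  π_B·f_B = 0.30 × 0.0575079 = 0.0172524
Sum: 0.0793692 + 0.0172524 = 0.0966216
P(Regime B | the observation) = 0.0172524 / 0.0966216 ≈ 0.179

0.179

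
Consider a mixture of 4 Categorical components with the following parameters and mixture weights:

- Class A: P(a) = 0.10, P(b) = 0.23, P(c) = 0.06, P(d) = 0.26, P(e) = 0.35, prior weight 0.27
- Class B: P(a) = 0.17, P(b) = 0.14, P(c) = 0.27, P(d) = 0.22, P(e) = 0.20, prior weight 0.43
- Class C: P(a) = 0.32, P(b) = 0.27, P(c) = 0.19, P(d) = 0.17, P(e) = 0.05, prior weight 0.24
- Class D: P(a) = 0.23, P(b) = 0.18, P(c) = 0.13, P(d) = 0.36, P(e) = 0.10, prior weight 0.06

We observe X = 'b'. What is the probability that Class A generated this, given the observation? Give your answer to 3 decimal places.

By Bayes' theorem, P(k | x) = w_k f_k(x) / Σ_j w_j f_j(x).
Evaluate each component's likelihood at the observed value:
  f_A = P(b | comp) = 0.23
  f_B = P(b | comp) = 0.14
  f_C = P(b | comp) = 0.27
  f_D = P(b | comp) = 0.18
Unnormalised posteriors:
  w_A·f_A = 0.27 × 0.23 = 0.0621
  w_B·f_B = 0.43 × 0.14 = 0.0602
  w_C·f_C = 0.24 × 0.27 = 0.0648
  w_D·f_D = 0.06 × 0.18 = 0.0108
Sum: 0.0621 + 0.0602 + 0.0648 + 0.0108 = 0.1979
P(Class A | x) ≈ 0.314

0.314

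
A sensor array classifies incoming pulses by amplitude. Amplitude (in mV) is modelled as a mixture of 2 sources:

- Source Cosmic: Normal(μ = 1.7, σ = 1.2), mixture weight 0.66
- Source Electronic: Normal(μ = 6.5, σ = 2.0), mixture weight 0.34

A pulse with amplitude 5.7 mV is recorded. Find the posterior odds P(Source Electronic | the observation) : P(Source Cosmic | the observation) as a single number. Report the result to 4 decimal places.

73.8057

Posterior odds = (P(Z=i) f_i(x)) / (P(Z=j) f_j(x)); the normalising sum cancels.
Normal densities:
  f_Cosmic = 0.00128523
  f_Electronic = 0.184135
0.0626059 / 0.000848253 ≈ 73.8057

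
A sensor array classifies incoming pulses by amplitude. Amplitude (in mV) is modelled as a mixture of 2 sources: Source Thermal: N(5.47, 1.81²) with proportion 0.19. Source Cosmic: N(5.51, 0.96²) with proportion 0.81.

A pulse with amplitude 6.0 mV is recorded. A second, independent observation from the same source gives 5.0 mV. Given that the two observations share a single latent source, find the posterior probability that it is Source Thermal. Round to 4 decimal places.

0.0742

Apply Bayes' rule: the posterior for each component is proportional to its prior times its likelihood at x.
Since both observations come from the same component, the likelihood for component k is f_k(x₁)·f_k(x₂).
  L_Thermal = [0.211161] × [0.213103] = 0.044999
  L_Cosmic = [0.36481] × [0.360873] = 0.13165
Unnormalised posteriors:
  π_Thermal·L_Thermal = 0.19 × 0.044999 = 0.0085498
  π_Cosmic·L_Cosmic = 0.81 × 0.13165 = 0.106636
Evidence: 0.0085498 + 0.106636 = 0.115186
P(Source Thermal | x₁, x₂) ≈ 0.0742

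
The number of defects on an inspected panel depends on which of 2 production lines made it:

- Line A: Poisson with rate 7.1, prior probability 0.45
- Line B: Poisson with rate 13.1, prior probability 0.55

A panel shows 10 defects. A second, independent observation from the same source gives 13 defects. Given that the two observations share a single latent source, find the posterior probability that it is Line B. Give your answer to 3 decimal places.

0.908

By Bayes' theorem, P(k | x) = π_k f_k(x) / Σ_j π_j f_j(x).
Since both observations come from the same component, the likelihood for component k is f_k(x₁)·f_k(x₂).
  f_A = [0.0740167] × [0.0154379] = 0.00114266
  f_B = [0.0838865] × [0.109898] = 0.00921894
Multiply by the mixture weights:
  π_A·f_A = 0.45 × 0.00114266 = 0.000514197
  π_B·f_B = 0.55 × 0.00921894 = 0.00507042
Denominator: 0.000514197 + 0.00507042 = 0.00558461
Responsibility of Line B: 0.00507042 / 0.00558461 ≈ 0.908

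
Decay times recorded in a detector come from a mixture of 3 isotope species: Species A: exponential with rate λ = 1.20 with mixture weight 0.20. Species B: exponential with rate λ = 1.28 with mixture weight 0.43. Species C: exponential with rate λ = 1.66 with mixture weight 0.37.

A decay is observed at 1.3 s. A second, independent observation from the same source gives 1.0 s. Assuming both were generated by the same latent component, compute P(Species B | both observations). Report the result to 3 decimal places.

0.477

Apply Bayes' rule: the posterior for each component is proportional to its prior times its likelihood at x.
Since both observations come from the same component, the likelihood for component k is f_k(x₁)·f_k(x₂).
  f_A = [1.20·e^(−1.20·1.3) = 1.20·e^(−1.5600) = 0.252163] × [0.361433] = 0.0911401
  f_B = [1.28·e^(−1.28·1.3) = 1.28·e^(−1.6640) = 0.242406] × [0.355888] = 0.0862694
  f_C = [1.66·e^(−1.66·1.3) = 1.66·e^(−2.1580) = 0.191823] × [0.315631] = 0.0605452
Unnormalised posteriors:
  P(Z=A)·f_A = 0.20 × 0.0911401 = 0.018228
  P(Z=B)·f_B = 0.43 × 0.0862694 = 0.0370959
  P(Z=C)·f_C = 0.37 × 0.0605452 = 0.0224017
Normaliser: 0.018228 + 0.0370959 + 0.0224017 = 0.0777256
So the posterior for Species B is 0.0370959 / 0.0777256 ≈ 0.477.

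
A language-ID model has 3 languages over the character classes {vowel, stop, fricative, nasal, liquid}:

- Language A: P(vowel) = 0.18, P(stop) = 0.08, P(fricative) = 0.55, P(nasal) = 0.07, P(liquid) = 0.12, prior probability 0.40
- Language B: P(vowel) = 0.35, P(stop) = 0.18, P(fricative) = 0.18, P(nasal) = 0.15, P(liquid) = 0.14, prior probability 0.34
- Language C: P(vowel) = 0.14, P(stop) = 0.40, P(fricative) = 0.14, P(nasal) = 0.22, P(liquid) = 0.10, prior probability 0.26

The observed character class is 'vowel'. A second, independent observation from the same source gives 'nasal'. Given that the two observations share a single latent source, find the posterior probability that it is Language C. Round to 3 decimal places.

The responsibility of component k is P(Z=k) f_k(x) divided by Σ_j P(Z=j) f_j(x).
Since both observations come from the same component, the likelihood for component k is f_k(x₁)·f_k(x₂).
  f_A = [P(vowel | comp) = 0.18] × [0.07] = 0.0126
  f_B = [P(vowel | comp) = 0.35] × [0.15] = 0.0525
  f_C = [P(vowel | comp) = 0.14] × [0.22] = 0.0308
Unnormalised posteriors:
  P(Z=A)·f_A = 0.40 × 0.0126 = 0.00504
  P(Z=B)·f_B = 0.34 × 0.0525 = 0.01785
  P(Z=C)·f_C = 0.26 × 0.0308 = 0.008008
Sum: 0.00504 + 0.01785 + 0.008008 = 0.030898
P(Language C | x) ≈ 0.259

0.259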